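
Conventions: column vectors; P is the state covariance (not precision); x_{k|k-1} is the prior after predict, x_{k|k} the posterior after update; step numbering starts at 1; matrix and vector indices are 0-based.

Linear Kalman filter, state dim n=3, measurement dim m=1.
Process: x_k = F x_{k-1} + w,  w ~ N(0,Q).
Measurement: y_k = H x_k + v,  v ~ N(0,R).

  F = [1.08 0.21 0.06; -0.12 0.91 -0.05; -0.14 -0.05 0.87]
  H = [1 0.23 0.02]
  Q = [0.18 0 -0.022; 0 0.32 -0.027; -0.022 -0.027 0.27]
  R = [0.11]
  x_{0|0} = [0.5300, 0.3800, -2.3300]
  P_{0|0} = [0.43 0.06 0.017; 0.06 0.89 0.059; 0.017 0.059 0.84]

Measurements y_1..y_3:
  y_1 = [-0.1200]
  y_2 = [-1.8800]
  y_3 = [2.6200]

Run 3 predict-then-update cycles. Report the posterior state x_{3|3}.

step 1: x^-=[0.5124, 0.3987, -2.1203]  P^-=[0.7547 0.1708 -0.0311; 0.1708 1.0470 -0.0589; -0.0311 -0.0589 0.9080]  S=[0.9973]  K=[0.7956; 0.4116; -0.0265]  nu=[-0.6817]  x^+=[-0.0299, 0.1181, -2.1022]  P^+=[0.1235 -0.1557 -0.0100; -0.1557 0.8781 -0.0480; -0.0100 -0.0480 0.9073]
step 2: x^-=[-0.1337, 0.2162, -1.8306]  P^-=[0.2929 -0.0016 -0.0075; -0.0016 1.0894 -0.1226; -0.0075 -0.1226 0.9658]  S=[0.4588]  K=[0.6374; 0.5374; -0.0357]  nu=[-1.7595]  x^+=[-1.2551, -0.7294, -1.7678]  P^+=[0.1066 -0.1587 0.0029; -0.1587 0.9569 -0.1138; 0.0029 -0.1138 0.9652]
step 3: x^-=[-1.6147, -0.4247, -1.3258]  P^-=[0.2755 0.0090 -0.0023; 0.0090 1.1614 -0.1821; -0.0023 -0.1821 1.0120]  S=[0.4497]  K=[0.6171; 0.6059; -0.0531]  nu=[4.3589]  x^+=[1.0752, 2.2164, -1.5574]  P^+=[0.1042 -0.1592 0.0125; -0.1592 0.9963 -0.1676; 0.0125 -0.1676 1.0107]

x_post = [1.0752, 2.2164, -1.5574]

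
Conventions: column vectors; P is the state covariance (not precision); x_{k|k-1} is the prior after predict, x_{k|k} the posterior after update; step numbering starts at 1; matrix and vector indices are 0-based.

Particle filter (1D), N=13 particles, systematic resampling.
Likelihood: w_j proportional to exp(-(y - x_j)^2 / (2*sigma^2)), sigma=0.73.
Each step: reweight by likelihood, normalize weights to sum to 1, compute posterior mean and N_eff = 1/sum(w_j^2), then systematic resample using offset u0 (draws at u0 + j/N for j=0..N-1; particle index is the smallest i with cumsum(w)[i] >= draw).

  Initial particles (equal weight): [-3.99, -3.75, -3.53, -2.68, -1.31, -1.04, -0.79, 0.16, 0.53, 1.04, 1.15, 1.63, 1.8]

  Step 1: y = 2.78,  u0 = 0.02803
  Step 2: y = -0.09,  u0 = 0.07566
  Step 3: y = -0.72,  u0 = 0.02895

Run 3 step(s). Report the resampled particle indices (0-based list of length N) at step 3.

step 1: w=[0.0000, 0.0000, 0.0000, 0.0000, 0.0000, 0.0000, 0.0000, 0.0019, 0.0102, 0.0690, 0.0977, 0.3415, 0.4797]  mean=1.6100  Neff=2.7687  idx=[9, 10, 11, 11, 11, 11, 11, 12, 12, 12, 12, 12, 12]
step 2: w=[0.2848, 0.2230, 0.0588, 0.0588, 0.0588, 0.0588, 0.0588, 0.0331, 0.0331, 0.0331, 0.0331, 0.0331, 0.0331]  mean=1.3887  Neff=6.4666  idx=[0, 0, 0, 1, 1, 1, 2, 3, 5, 6, 8, 10, 12]
step 3: w=[0.1781, 0.1781, 0.1781, 0.1224, 0.1224, 0.1224, 0.0183, 0.0183, 0.0183, 0.0183, 0.0084, 0.0084, 0.0084]  mean=1.1428  Neff=7.0592  idx=[0, 0, 1, 1, 1, 2, 2, 3, 3, 4, 5, 5, 8]

resampled_idx = [0, 0, 1, 1, 1, 2, 2, 3, 3, 4, 5, 5, 8]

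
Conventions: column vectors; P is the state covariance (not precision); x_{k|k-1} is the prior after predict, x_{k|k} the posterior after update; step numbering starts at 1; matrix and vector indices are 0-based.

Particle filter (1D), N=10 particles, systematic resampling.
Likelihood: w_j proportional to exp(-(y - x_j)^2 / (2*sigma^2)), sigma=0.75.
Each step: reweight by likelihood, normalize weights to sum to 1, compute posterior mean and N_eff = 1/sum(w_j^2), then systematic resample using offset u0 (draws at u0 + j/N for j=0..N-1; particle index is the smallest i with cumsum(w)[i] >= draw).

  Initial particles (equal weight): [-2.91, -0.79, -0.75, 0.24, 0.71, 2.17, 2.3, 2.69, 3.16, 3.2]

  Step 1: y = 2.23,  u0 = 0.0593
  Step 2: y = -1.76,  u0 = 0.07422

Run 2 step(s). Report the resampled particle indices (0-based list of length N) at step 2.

step 1: w=[0.0000, 0.0001, 0.0001, 0.0076, 0.0331, 0.2571, 0.2569, 0.2137, 0.1196, 0.1118]  mean=2.4845  Neff=4.8607  idx=[5, 5, 5, 6, 6, 7, 7, 7, 8, 9]
step 2: w=[0.2592, 0.2592, 0.2592, 0.1030, 0.1030, 0.0054, 0.0054, 0.0054, 0.0001, 0.0001]  mean=2.2054  Neff=4.4863  idx=[0, 0, 1, 1, 1, 2, 2, 2, 3, 4]

resampled_idx = [0, 0, 1, 1, 1, 2, 2, 2, 3, 4]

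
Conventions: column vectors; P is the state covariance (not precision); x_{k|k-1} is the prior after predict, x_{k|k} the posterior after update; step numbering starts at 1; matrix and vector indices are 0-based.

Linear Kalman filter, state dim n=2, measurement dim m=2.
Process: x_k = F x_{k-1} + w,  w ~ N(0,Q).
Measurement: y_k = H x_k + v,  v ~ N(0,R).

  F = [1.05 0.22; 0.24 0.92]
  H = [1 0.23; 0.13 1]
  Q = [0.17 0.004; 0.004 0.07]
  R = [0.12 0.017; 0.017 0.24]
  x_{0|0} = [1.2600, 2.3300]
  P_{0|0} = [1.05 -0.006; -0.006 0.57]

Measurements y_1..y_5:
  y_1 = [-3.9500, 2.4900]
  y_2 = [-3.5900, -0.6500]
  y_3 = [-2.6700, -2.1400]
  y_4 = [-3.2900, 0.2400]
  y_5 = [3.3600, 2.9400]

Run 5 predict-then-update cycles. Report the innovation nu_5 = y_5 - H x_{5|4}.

innov = [7.0902, 4.7418]

step 1: x^-=[1.8356, 2.4460]  P^-=[1.3524 0.3779; 0.3779 0.6103]  S=[1.6785 0.7223; 0.7223 0.9714]  K=[0.9003 -0.0995; 0.0244 0.6607]  nu=[-6.3482, -0.1946]  x^+=[-3.8604, 2.1624]  P^+=[0.1117 -0.0231; -0.0231 0.1620]
step 2: x^-=[-3.5778, 1.0629]  P^-=[0.2903 0.0414; 0.0414 0.2033]  S=[0.4401 0.1441; 0.1441 0.4590]  K=[0.6964 -0.0463; 0.0573 0.4367]  nu=[-0.2567, -1.2478]  x^+=[-3.6988, 0.5032]  P^+=[0.0852 -0.0103; -0.0103 0.1071]
step 3: x^-=[-3.7730, -0.4247]  P^-=[0.2643 0.0366; 0.0366 0.1610]  S=[0.4097 0.1261; 0.1261 0.4150]  K=[0.6763 -0.0345; 0.0627 0.3804]  nu=[1.2007, -1.2248]  x^+=[-2.9187, -0.8154]  P^+=[0.0823 -0.0075; -0.0075 0.0933]
step 4: x^-=[-3.2440, -1.4506]  P^-=[0.2618 0.0360; 0.0360 0.1504]  S=[0.4063 0.1227; 0.1227 0.4042]  K=[0.6742 -0.0314; 0.0637 0.3644]  nu=[0.2876, 2.1124]  x^+=[-3.1164, -0.6626]  P^+=[0.0819 -0.0067; -0.0067 0.0894]
step 5: x^-=[-3.4180, -1.3575]  P^-=[0.2615 0.0359; 0.0359 0.1474]  S=[0.4058 0.1219; 0.1219 0.4012]  K=[0.6739 -0.0305; 0.0640 0.3597]  nu=[7.0902, 4.7418]  x^+=[1.2156, 0.8016]  P^+=[0.0818 -0.0065; -0.0065 0.0883]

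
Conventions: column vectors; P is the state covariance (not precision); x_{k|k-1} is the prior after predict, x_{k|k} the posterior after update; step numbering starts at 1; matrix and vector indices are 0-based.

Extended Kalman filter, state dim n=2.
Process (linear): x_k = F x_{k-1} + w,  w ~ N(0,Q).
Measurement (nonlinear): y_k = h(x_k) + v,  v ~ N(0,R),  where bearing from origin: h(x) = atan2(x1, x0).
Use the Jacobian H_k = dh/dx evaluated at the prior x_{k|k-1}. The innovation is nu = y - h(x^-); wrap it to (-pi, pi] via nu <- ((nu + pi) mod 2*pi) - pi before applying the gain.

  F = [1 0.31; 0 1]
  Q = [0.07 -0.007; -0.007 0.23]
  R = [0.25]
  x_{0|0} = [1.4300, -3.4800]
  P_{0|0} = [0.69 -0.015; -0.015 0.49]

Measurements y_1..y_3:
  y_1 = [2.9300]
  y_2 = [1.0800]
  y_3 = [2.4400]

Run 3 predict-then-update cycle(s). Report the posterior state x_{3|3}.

x_post = [-4.7771, -2.7818]

step 1: x^-=[0.3512, -3.4800]  P^-=[0.7978 0.1299; 0.1299 0.7200]  H_jac=[0.2845 0.0287]  S=[0.3173]  K=[0.7270; 0.1816]  nu=[-1.8830]  x^+=[-1.0178, -3.8220]  P^+=[0.6301 0.0880; 0.0880 0.7095]
step 2: x^-=[-2.2026, -3.8220]  P^-=[0.8228 0.3010; 0.3010 0.9395]  H_jac=[0.1964 -0.1132]  S=[0.2804]  K=[0.4549; -0.1685]  nu=[-3.1096]  x^+=[-3.6171, -3.2981]  P^+=[0.7648 0.3224; 0.3224 0.9316]
step 3: x^-=[-4.6395, -3.2981]  P^-=[1.1243 0.6042; 0.6042 1.1616]  H_jac=[0.1018 -0.1432]  S=[0.2678]  K=[0.1042; -0.3913]  nu=[-1.3196]  x^+=[-4.7771, -2.7818]  P^+=[1.1214 0.6152; 0.6152 1.1206]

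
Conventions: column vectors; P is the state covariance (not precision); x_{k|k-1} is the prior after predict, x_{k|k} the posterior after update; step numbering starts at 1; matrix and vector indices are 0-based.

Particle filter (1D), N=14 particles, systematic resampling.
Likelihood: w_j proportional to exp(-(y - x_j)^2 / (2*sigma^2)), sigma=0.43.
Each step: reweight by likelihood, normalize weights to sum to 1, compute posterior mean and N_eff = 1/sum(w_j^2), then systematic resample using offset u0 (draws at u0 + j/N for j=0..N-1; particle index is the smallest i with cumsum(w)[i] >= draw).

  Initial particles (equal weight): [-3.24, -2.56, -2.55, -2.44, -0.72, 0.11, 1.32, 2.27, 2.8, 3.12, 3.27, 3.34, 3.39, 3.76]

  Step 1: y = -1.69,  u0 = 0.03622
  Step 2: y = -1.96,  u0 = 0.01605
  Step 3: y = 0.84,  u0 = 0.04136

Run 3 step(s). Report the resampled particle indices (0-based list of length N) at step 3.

step 1: w=[0.0027, 0.2293, 0.2403, 0.3880, 0.1394, 0.0003, 0.0000, 0.0000, 0.0000, 0.0000, 0.0000, 0.0000, 0.0000, 0.0000]  mean=-2.2556  Neff=3.5676  idx=[1, 1, 1, 2, 2, 2, 2, 3, 3, 3, 3, 3, 4, 4]
step 2: w=[0.0699, 0.0699, 0.0699, 0.0722, 0.0722, 0.0722, 0.0722, 0.0992, 0.0992, 0.0992, 0.0992, 0.0992, 0.0029, 0.0029]  mean=-2.4870  Neff=11.8081  idx=[0, 1, 2, 3, 4, 5, 6, 7, 7, 8, 9, 10, 10, 11]
step 3: w=[0.0145, 0.0145, 0.0145, 0.0174, 0.0174, 0.0174, 0.0174, 0.1267, 0.1267, 0.1267, 0.1267, 0.1267, 0.1267, 0.1267]  mean=-2.4529  Neff=8.7570  idx=[2, 6, 7, 8, 8, 9, 9, 10, 10, 11, 12, 12, 13, 13]

resampled_idx = [2, 6, 7, 8, 8, 9, 9, 10, 10, 11, 12, 12, 13, 13]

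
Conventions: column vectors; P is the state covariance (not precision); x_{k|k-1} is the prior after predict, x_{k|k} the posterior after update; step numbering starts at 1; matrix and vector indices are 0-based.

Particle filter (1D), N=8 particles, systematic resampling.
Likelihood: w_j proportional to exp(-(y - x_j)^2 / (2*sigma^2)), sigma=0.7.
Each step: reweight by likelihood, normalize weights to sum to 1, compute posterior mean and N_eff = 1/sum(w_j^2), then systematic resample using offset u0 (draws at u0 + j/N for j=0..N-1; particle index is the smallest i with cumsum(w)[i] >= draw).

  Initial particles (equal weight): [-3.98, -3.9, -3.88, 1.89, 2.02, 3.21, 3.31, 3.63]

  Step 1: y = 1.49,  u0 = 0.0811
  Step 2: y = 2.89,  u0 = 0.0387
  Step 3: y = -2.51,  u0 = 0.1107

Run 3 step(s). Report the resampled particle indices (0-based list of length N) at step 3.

step 1: w=[0.0000, 0.0000, 0.0000, 0.5019, 0.4436, 0.0289, 0.0201, 0.0055]  mean=2.0240  Neff=2.2225  idx=[3, 3, 3, 3, 4, 4, 4, 5]
step 2: w=[0.0967, 0.0967, 0.0967, 0.0967, 0.1239, 0.1239, 0.1239, 0.2416]  mean=2.2572  Neff=7.0518  idx=[0, 1, 2, 4, 5, 6, 7, 7]
step 3: w=[0.2553, 0.2553, 0.2553, 0.0781, 0.0781, 0.0781, 0.0000, 0.0000]  mean=1.9205  Neff=4.6782  idx=[0, 0, 1, 1, 2, 2, 4, 5]

resampled_idx = [0, 0, 1, 1, 2, 2, 4, 5]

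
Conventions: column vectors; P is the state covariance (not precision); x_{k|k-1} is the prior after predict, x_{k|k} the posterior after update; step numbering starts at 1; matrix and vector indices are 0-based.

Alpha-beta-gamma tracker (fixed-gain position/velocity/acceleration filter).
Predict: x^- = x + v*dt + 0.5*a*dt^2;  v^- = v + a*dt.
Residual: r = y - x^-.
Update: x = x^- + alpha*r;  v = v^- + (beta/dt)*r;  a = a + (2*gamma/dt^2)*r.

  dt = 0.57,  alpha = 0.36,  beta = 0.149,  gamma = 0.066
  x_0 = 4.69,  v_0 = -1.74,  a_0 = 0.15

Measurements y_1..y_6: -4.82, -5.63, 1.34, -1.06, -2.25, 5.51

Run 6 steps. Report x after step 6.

step 1: x_pred=3.7226  r=-8.5426  x^+=0.6472  v^+=-3.8876  a^+=-3.3207
step 2: x_pred=-2.1081  r=-3.5219  x^+=-3.3760  v^+=-6.7010  a^+=-4.7515
step 3: x_pred=-7.9674  r=9.3074  x^+=-4.6168  v^+=-6.9764  a^+=-0.9701
step 4: x_pred=-8.7509  r=7.6909  x^+=-5.9822  v^+=-5.5189  a^+=2.1545
step 5: x_pred=-8.7779  r=6.5279  x^+=-6.4279  v^+=-2.5844  a^+=4.8067
step 6: x_pred=-7.1201  r=12.6301  x^+=-2.5733  v^+=3.4570  a^+=9.9380

x_post = -2.5733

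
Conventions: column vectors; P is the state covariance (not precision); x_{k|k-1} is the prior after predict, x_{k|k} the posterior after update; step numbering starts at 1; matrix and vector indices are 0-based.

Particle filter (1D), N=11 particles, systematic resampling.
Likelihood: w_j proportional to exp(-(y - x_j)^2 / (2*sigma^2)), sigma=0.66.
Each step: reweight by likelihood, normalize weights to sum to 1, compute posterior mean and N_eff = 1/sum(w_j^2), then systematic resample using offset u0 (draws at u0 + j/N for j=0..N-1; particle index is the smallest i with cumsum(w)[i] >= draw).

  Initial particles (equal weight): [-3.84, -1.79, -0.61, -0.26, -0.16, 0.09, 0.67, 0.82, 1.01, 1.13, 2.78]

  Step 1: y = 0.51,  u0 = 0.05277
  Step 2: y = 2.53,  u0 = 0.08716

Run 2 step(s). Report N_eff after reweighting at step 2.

step 1: w=[0.0000, 0.0004, 0.0437, 0.0934, 0.1102, 0.1506, 0.1791, 0.1651, 0.1384, 0.1186, 0.0005]  mean=0.4748  Neff=7.2458  idx=[3, 4, 4, 5, 6, 6, 7, 7, 8, 8, 9]
step 2: w=[0.0004, 0.0007, 0.0007, 0.0030, 0.0530, 0.0530, 0.0980, 0.0980, 0.1983, 0.1983, 0.2965]  mean=0.9674  Neff=5.2244  idx=[5, 6, 7, 8, 8, 9, 9, 10, 10, 10, 10]

N_eff = 5.2244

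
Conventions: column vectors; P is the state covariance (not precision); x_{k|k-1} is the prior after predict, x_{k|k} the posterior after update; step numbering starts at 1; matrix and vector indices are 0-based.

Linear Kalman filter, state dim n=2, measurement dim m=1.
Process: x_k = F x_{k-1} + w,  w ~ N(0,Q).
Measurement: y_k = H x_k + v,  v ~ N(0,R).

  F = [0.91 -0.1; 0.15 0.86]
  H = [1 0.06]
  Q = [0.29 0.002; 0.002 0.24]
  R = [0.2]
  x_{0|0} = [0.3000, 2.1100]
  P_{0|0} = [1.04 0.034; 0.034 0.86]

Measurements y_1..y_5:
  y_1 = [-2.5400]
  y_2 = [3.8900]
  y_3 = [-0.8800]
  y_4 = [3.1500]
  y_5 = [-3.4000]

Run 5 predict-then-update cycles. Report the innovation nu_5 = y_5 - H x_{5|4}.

innov = [-5.2401]

step 1: x^-=[0.0620, 1.8596]  P^-=[1.1536 0.0961; 0.0961 0.9082]  S=[1.3684]  K=[0.8472; 0.1100]  nu=[-2.7136]  x^+=[-2.2371, 1.5610]  P^+=[0.1713 -0.0315; -0.0315 0.8917]
step 2: x^-=[-2.1918, 1.0069]  P^-=[0.4465 -0.0755; -0.0755 0.8952]  S=[0.6407]  K=[0.6899; -0.0340]  nu=[6.0214]  x^+=[1.9622, 0.8024]  P^+=[0.1416 -0.0605; -0.0605 0.8945]
step 3: x^-=[1.7054, 0.9844]  P^-=[0.4272 -0.1020; -0.1020 0.8891]  S=[0.6182]  K=[0.6812; -0.0787]  nu=[-2.6444]  x^+=[-0.0960, 1.1926]  P^+=[0.1404 -0.0689; -0.0689 0.8853]
step 4: x^-=[-0.2066, 1.0112]  P^-=[0.4276 -0.1078; -0.1078 0.8802]  S=[0.6179]  K=[0.6816; -0.0891]  nu=[3.2959]  x^+=[2.0400, 0.7177]  P^+=[0.1405 -0.0703; -0.0703 0.8753]
step 5: x^-=[1.7847, 0.9232]  P^-=[0.4279 -0.1081; -0.1081 0.8724]  S=[0.6181]  K=[0.6818; -0.0902]  nu=[-5.2401]  x^+=[-1.7882, 1.3957]  P^+=[0.1406 -0.0701; -0.0701 0.8673]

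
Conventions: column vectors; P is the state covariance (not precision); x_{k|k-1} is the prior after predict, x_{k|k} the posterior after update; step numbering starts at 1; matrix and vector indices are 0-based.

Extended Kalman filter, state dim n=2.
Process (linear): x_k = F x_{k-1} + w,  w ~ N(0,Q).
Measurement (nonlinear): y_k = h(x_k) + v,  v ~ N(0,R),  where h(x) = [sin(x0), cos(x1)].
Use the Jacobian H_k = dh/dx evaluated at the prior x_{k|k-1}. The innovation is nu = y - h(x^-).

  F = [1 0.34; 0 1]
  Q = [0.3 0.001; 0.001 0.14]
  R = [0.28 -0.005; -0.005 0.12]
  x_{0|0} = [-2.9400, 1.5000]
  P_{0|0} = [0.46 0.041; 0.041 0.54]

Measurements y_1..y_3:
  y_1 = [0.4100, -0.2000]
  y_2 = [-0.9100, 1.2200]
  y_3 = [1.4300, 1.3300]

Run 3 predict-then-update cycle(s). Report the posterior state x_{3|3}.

x_post = [-3.7020, 0.3114]

step 1: x^-=[-2.4300, 1.5000]  P^-=[0.8503 0.2256; 0.2256 0.6800]  H_jac=[-0.7573 0.0000; 0.0000 -0.9975]  S=[0.7677 0.1654; 0.1654 0.7966]  K=[-0.8144 -0.1134; -0.0409 -0.8430]  nu=[1.0630, -0.2707]  x^+=[-3.2650, 1.6848]  P^+=[0.3004 0.0096; 0.0096 0.1012]
step 2: x^-=[-2.6922, 1.6848]  P^-=[0.6186 0.0450; 0.0450 0.2412]  H_jac=[-0.9007 0.0000; 0.0000 -0.9935]  S=[0.7818 0.0352; 0.0352 0.3581]  K=[-0.7101 -0.0549; -0.0217 -0.6671]  nu=[-0.4756, 1.3337]  x^+=[-2.4277, 0.8054]  P^+=[0.2205 0.0031; 0.0031 0.0805]
step 3: x^-=[-2.1538, 0.8054]  P^-=[0.5318 0.0314; 0.0314 0.2205]  H_jac=[-0.5506 0.0000; 0.0000 -0.7211]  S=[0.4412 0.0075; 0.0075 0.2346]  K=[-0.6624 -0.0754; -0.0277 -0.6767]  nu=[2.2648, 0.6372]  x^+=[-3.7020, 0.3114]  P^+=[0.3362 0.0080; 0.0080 0.1124]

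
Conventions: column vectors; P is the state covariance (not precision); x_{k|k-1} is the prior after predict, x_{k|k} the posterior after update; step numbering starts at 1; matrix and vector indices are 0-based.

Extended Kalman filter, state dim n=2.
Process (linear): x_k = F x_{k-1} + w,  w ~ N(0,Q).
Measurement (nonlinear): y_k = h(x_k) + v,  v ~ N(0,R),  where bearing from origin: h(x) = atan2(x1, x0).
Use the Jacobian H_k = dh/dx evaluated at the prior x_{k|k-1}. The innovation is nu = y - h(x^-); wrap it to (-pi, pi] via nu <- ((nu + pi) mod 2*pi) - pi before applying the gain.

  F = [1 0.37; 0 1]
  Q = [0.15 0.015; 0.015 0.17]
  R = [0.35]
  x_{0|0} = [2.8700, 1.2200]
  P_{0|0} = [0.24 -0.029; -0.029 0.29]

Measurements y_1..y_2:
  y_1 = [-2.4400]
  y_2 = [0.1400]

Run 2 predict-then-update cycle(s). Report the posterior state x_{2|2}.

x_post = [3.5811, 0.4055]

step 1: x^-=[3.3214, 1.2200]  P^-=[0.4082 0.0933; 0.0933 0.4600]  H_jac=[-0.0974 0.2653]  S=[0.3814]  K=[-0.0394; 0.2961]  nu=[-2.7920]  x^+=[3.4314, 0.3933]  P^+=[0.4076 0.0978; 0.0978 0.4266]
step 2: x^-=[3.5769, 0.3933]  P^-=[0.6884 0.2706; 0.2706 0.5966]  H_jac=[-0.0304 0.2762]  S=[0.3916]  K=[0.1375; 0.3998]  nu=[0.0305]  x^+=[3.5811, 0.4055]  P^+=[0.6810 0.2491; 0.2491 0.5340]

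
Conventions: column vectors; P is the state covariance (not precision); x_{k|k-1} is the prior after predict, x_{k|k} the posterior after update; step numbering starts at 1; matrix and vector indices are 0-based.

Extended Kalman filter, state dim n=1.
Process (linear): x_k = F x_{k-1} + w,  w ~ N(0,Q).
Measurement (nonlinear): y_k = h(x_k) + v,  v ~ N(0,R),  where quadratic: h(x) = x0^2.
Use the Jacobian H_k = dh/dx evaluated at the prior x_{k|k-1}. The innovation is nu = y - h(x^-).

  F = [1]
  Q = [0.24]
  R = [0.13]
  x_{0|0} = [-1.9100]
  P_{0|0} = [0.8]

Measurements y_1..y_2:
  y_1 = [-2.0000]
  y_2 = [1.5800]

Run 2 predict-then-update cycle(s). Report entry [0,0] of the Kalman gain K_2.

step 1: x^-=[-1.9100]  P^-=[1.0400]  H_jac=[-3.8200]  S=[15.3061]  K=[-0.2596]  nu=[-5.6481]  x^+=[-0.4440]  P^+=[0.0088]
step 2: x^-=[-0.4440]  P^-=[0.2488]  H_jac=[-0.8880]  S=[0.3262]  K=[-0.6774]  nu=[1.3829]  x^+=[-1.3807]  P^+=[0.0992]

K[0,0] = -0.6774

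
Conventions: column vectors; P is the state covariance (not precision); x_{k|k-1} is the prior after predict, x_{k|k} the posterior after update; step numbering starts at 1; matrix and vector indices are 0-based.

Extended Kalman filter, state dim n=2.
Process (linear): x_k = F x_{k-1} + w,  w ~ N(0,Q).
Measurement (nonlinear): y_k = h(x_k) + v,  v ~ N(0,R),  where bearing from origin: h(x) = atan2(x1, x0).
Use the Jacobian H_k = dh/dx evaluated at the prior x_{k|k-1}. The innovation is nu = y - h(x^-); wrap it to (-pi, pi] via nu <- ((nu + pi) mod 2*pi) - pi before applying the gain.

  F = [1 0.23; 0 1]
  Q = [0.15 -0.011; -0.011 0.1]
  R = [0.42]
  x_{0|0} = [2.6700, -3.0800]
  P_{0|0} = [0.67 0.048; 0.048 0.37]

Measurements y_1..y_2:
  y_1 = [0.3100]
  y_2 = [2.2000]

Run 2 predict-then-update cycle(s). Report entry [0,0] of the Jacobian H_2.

step 1: x^-=[1.9616, -3.0800]  P^-=[0.8617 0.1221; 0.1221 0.4700]  H_jac=[0.2310 0.1471]  S=[0.4844]  K=[0.4479; 0.2009]  nu=[1.3137]  x^+=[2.5500, -2.8160]  P^+=[0.7645 0.0785; 0.0785 0.4504]
step 2: x^-=[1.9023, -2.8160]  P^-=[0.9744 0.1711; 0.1711 0.5504]  H_jac=[0.2438 0.1647]  S=[0.5066]  K=[0.5246; 0.2613]  nu=[-3.1065]  x^+=[0.2726, -3.6278]  P^+=[0.8350 0.1016; 0.1016 0.5158]

H_jac[0,0] = 0.2438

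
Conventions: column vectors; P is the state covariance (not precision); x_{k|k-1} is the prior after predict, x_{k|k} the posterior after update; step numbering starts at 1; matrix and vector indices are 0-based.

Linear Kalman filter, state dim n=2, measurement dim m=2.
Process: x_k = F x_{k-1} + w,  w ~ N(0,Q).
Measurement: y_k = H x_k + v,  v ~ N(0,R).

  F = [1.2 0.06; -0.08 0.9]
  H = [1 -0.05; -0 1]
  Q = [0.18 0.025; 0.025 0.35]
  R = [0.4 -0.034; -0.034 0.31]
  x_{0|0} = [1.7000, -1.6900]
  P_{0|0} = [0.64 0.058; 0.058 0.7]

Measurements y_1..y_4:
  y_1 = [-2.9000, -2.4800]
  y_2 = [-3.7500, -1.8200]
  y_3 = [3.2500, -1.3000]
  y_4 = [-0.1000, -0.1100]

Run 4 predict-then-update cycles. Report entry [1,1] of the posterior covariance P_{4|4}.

P_post[1,1] = 0.1924

step 1: x^-=[1.9386, -1.6570]  P^-=[1.1125 0.0637; 0.0637 0.9127]  S=[1.5084 -0.0159; -0.0159 1.2227]  K=[0.7361 0.0617; 0.0199 0.7467]  nu=[-4.9215, -0.8230]  x^+=[-1.7347, -2.3693]  P^+=[0.2920 -0.0059; -0.0059 0.2308]
step 2: x^-=[-2.2238, -1.9936]  P^-=[0.6005 0.0031; 0.0031 0.5397]  S=[1.0016 -0.0579; -0.0579 0.8497]  K=[0.6020 0.0447; 0.0129 0.6360]  nu=[-1.6259, 0.1736]  x^+=[-3.1948, -1.9042]  P^+=[0.2390 -0.0066; -0.0066 0.1967]
step 3: x^-=[-3.9480, -1.4582]  P^-=[0.5238 0.0056; 0.0056 0.5118]  S=[0.9246 -0.0540; -0.0540 0.8218]  K=[0.5689 0.0442; 0.0148 0.6238]  nu=[7.1251, 0.1582]  x^+=[0.1122, -1.2542]  P^+=[0.2258 -0.0057; -0.0057 0.1929]
step 4: x^-=[0.0594, -1.1377]  P^-=[0.5050 0.0077; 0.0077 0.5085]  S=[0.9055 -0.0518; -0.0518 0.8185]  K=[0.5598 0.0448; 0.0160 0.6223]  nu=[-0.2162, 1.0277]  x^+=[-0.0157, -0.5017]  P^+=[0.2221 -0.0052; -0.0052 0.1924]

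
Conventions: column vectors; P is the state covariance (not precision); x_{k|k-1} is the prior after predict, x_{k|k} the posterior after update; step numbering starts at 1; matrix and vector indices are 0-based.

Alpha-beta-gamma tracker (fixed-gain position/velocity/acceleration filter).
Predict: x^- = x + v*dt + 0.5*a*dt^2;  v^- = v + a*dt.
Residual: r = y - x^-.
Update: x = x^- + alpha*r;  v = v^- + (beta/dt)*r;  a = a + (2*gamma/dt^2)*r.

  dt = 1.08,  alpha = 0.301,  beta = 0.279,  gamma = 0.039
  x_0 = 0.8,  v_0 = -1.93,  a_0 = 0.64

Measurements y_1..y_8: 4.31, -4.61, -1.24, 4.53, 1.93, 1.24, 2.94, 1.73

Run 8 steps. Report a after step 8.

step 1: x_pred=-0.9112  r=5.2212  x^+=0.6604  v^+=0.1100  a^+=0.9892
step 2: x_pred=1.3561  r=-5.9661  x^+=-0.4397  v^+=-0.3630  a^+=0.5902
step 3: x_pred=-0.4875  r=-0.7525  x^+=-0.7140  v^+=0.0800  a^+=0.5399
step 4: x_pred=-0.3127  r=4.8427  x^+=1.1449  v^+=1.9141  a^+=0.8637
step 5: x_pred=3.7159  r=-1.7859  x^+=3.1784  v^+=2.3856  a^+=0.7443
step 6: x_pred=6.1888  r=-4.9488  x^+=4.6992  v^+=1.9109  a^+=0.4133
step 7: x_pred=7.0041  r=-4.0641  x^+=5.7808  v^+=1.3074  a^+=0.1416
step 8: x_pred=7.2754  r=-5.5454  x^+=5.6062  v^+=0.0278  a^+=-0.2293

a_post = -0.2293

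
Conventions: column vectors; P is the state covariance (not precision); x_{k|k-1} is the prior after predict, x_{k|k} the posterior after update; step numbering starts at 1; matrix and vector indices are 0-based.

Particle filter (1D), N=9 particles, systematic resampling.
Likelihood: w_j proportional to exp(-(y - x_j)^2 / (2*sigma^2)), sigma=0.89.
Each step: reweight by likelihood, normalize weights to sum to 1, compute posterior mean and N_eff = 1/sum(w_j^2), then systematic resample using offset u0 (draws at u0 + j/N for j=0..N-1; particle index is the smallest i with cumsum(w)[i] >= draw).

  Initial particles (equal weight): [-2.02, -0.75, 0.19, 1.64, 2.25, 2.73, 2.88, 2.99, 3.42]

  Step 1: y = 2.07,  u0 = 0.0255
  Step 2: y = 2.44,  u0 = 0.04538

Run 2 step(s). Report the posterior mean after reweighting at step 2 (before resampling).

post_mean = 2.5598

step 1: w=[0.0000, 0.0015, 0.0249, 0.2066, 0.2275, 0.1764, 0.1535, 0.1361, 0.0735]  mean=2.4360  Neff=5.7589  idx=[2, 3, 4, 4, 5, 5, 6, 7, 7]
step 2: w=[0.0058, 0.0941, 0.1377, 0.1377, 0.1336, 0.1336, 0.1247, 0.1164, 0.1164]  mean=2.5598  Neff=7.9893  idx=[1, 2, 3, 4, 4, 5, 6, 7, 8]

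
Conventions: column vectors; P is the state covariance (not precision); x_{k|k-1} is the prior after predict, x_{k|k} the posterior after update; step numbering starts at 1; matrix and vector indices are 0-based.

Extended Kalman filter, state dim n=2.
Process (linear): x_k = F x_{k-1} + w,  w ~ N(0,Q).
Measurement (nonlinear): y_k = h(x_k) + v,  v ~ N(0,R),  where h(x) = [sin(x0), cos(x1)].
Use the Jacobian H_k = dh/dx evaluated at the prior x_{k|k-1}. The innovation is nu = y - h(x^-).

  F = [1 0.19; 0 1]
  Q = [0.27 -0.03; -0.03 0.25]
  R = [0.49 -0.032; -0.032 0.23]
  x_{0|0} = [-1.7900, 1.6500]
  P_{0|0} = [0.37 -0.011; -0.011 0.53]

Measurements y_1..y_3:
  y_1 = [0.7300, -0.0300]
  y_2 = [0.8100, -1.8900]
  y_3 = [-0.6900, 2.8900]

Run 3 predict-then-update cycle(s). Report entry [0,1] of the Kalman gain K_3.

K[0,1] = 0.0640

step 1: x^-=[-1.4765, 1.6500]  P^-=[0.6550 0.0597; 0.0597 0.7800]  H_jac=[0.0942 0.0000; 0.0000 -0.9969]  S=[0.4958 -0.0376; -0.0376 1.0051]  K=[0.1202 -0.0547; -0.0475 -0.7754]  nu=[1.7256, 0.0491]  x^+=[-1.2717, 1.5300]  P^+=[0.6443 0.0165; 0.0165 0.1774]
step 2: x^-=[-0.9810, 1.5300]  P^-=[0.9269 0.0202; 0.0202 0.4274]  H_jac=[0.5562 0.0000; 0.0000 -0.9992]  S=[0.7767 -0.0432; -0.0432 0.6567]  K=[0.6645 0.0130; -0.0218 -0.6517]  nu=[1.6411, -1.9308]  x^+=[0.0843, 2.7525]  P^+=[0.5847 0.0183; 0.0183 0.1493]
step 3: x^-=[0.6072, 2.7525]  P^-=[0.8670 0.0167; 0.0167 0.3993]  H_jac=[0.8212 0.0000; 0.0000 -0.3793]  S=[1.0747 -0.0372; -0.0372 0.2875]  K=[0.6647 0.0640; -0.0055 -0.5276]  nu=[-1.2606, 3.8153]  x^+=[0.0135, 0.7464]  P^+=[0.3941 0.0173; 0.0173 0.3195]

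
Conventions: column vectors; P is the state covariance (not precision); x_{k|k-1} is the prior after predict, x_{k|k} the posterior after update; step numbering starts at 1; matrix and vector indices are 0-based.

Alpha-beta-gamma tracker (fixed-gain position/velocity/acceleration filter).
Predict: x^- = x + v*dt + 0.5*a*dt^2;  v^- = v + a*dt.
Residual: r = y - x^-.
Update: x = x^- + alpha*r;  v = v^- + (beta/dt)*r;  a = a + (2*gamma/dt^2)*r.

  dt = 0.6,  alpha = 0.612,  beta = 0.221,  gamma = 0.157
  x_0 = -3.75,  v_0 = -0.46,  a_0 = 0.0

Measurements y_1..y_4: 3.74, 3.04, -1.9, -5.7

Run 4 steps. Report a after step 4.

step 1: x_pred=-4.0260  r=7.7660  x^+=0.7268  v^+=2.4005  a^+=6.7737
step 2: x_pred=3.3863  r=-0.3463  x^+=3.1744  v^+=6.3371  a^+=6.4716
step 3: x_pred=8.1415  r=-10.0415  x^+=1.9961  v^+=6.5214  a^+=-2.2869
step 4: x_pred=5.4973  r=-11.1973  x^+=-1.3554  v^+=1.0250  a^+=-12.0534

a_post = -12.0534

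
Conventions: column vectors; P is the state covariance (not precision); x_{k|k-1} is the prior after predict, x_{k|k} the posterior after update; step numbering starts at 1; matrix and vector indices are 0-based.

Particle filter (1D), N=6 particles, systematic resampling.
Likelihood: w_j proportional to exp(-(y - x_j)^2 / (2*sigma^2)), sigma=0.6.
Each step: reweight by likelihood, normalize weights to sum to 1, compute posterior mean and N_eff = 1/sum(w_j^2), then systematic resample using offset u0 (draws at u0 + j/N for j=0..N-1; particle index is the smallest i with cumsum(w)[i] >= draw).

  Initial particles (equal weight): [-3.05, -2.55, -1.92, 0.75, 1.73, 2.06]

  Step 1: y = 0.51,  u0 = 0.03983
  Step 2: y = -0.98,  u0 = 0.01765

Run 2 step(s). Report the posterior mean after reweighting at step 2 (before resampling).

step 1: w=[0.0000, 0.0000, 0.0003, 0.8504, 0.1166, 0.0328]  mean=0.9065  Neff=1.3552  idx=[3, 3, 3, 3, 3, 4]
step 2: w=[0.1999, 0.1999, 0.1999, 0.1999, 0.1999, 0.0005]  mean=0.7505  Neff=5.0047  idx=[0, 0, 1, 2, 3, 4]

post_mean = 0.7505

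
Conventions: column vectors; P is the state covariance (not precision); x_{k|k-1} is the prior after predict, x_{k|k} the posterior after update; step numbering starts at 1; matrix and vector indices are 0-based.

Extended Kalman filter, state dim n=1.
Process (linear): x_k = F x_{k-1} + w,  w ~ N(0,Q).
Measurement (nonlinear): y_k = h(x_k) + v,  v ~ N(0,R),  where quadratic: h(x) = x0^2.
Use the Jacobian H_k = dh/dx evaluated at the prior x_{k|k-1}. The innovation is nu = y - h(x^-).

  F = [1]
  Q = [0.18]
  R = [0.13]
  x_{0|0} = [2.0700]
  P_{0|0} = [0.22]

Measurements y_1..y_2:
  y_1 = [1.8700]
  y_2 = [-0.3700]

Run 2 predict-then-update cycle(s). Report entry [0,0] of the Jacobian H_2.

H_jac[0,0] = 2.9951

step 1: x^-=[2.0700]  P^-=[0.4000]  H_jac=[4.1400]  S=[6.9858]  K=[0.2371]  nu=[-2.4149]  x^+=[1.4975]  P^+=[0.0074]
step 2: x^-=[1.4975]  P^-=[0.1874]  H_jac=[2.9951]  S=[1.8115]  K=[0.3099]  nu=[-2.6126]  x^+=[0.6878]  P^+=[0.0135]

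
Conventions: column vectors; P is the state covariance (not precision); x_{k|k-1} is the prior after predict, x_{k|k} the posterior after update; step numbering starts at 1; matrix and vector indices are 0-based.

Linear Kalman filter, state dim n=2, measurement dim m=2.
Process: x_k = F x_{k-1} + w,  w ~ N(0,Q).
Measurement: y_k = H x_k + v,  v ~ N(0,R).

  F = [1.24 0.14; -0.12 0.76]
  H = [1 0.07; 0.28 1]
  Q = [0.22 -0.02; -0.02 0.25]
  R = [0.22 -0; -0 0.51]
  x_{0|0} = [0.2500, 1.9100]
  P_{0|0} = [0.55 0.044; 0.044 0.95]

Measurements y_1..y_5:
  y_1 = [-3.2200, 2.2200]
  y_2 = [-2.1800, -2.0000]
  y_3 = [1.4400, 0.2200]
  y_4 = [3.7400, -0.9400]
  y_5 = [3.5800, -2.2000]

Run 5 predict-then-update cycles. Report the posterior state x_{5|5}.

step 1: x^-=[0.5774, 1.4216]  P^-=[1.0996 0.0400; 0.0400 0.7986]  S=[1.3291 0.4045; 0.4045 1.4172]  K=[0.8265 0.0095; -0.1115 0.6032]  nu=[-3.8969, 0.6367]  x^+=[-2.6374, 2.2401]  P^+=[0.1851 -0.0470; -0.0470 0.3208]
step 2: x^-=[-2.9568, 2.0190]  P^-=[0.4946 -0.0569; -0.0569 0.4465]  S=[0.7088 0.1117; 0.1117 0.9634]  K=[0.6915 0.0045; -0.1086 0.4595]  nu=[0.6355, -3.1911]  x^+=[-2.5318, 0.4835]  P^+=[0.1550 -0.0411; -0.0411 0.2459]
step 3: x^-=[-3.0717, 0.6713]  P^-=[0.4489 -0.0550; -0.0550 0.4017]  S=[0.6631 0.0978; 0.0978 0.9162]  K=[0.6702 0.0057; -0.1043 0.4328]  nu=[4.4647, 0.4088]  x^+=[-0.0769, 0.3827]  P^+=[0.1502 -0.0392; -0.0392 0.2317]
step 4: x^-=[-0.0418, 0.3001]  P^-=[0.4419 -0.0539; -0.0539 0.3931]  S=[0.6563 0.0962; 0.0962 0.9076]  K=[0.6667 0.0062; -0.1030 0.4275]  nu=[3.7608, -1.2284]  x^+=[2.4578, -0.6122]  P^+=[0.1494 -0.0387; -0.0387 0.2288]
step 5: x^-=[2.9620, -0.7602]  P^-=[0.4407 -0.0537; -0.0537 0.3914]  S=[0.6551 0.0961; 0.0961 0.9059]  K=[0.6661 0.0063; -0.1026 0.4263]  nu=[0.6712, -2.2692]  x^+=[3.3947, -1.7965]  P^+=[0.1492 -0.0386; -0.0386 0.2282]

x_post = [3.3947, -1.7965]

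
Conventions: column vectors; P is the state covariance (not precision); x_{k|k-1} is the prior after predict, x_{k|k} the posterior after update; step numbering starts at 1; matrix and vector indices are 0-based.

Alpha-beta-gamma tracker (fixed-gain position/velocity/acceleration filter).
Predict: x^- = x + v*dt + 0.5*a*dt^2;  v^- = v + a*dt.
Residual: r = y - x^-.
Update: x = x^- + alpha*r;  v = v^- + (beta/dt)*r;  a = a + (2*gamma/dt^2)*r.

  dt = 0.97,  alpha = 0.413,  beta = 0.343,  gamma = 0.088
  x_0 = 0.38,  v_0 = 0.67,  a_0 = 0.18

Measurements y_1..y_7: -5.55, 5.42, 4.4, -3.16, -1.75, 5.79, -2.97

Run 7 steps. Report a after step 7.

step 1: x_pred=1.1146  r=-6.6646  x^+=-1.6379  v^+=-1.5121  a^+=-1.0666
step 2: x_pred=-3.6064  r=9.0264  x^+=0.1215  v^+=0.6451  a^+=0.6218
step 3: x_pred=1.0398  r=3.3602  x^+=2.4276  v^+=2.4364  a^+=1.2503
step 4: x_pred=5.3791  r=-8.5391  x^+=1.8525  v^+=0.6298  a^+=-0.3470
step 5: x_pred=2.3001  r=-4.0501  x^+=0.6274  v^+=-1.1389  a^+=-1.1045
step 6: x_pred=-0.9970  r=6.7870  x^+=1.8060  v^+=0.1896  a^+=0.1650
step 7: x_pred=2.0676  r=-5.0376  x^+=-0.0130  v^+=-1.4317  a^+=-0.7773

a_post = -0.7773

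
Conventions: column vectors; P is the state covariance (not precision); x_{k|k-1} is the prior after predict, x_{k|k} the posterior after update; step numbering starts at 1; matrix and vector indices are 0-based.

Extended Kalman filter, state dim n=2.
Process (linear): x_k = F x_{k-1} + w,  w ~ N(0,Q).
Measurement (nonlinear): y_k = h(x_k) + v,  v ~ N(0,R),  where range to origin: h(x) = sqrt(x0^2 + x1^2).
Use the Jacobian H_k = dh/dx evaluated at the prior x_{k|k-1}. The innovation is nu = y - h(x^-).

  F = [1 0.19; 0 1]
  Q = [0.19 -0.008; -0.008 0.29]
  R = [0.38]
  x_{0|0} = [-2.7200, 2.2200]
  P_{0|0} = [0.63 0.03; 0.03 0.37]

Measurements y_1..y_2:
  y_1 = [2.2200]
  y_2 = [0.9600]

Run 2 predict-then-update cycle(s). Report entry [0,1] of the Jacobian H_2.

H_jac[0,1] = 0.7901

step 1: x^-=[-2.2982, 2.2200]  P^-=[0.8448 0.0923; 0.0923 0.6600]  H_jac=[-0.7192 0.6948]  S=[1.0433]  K=[-0.5209; 0.3759]  nu=[-0.9753]  x^+=[-1.7902, 1.8534]  P^+=[0.5617 0.2966; 0.2966 0.5126]
step 2: x^-=[-1.4380, 1.8534]  P^-=[0.8829 0.3860; 0.3860 0.8026]  H_jac=[-0.6130 0.7901]  S=[0.8389]  K=[-0.2816; 0.4739]  nu=[-1.3858]  x^+=[-1.0477, 1.1967]  P^+=[0.8163 0.4979; 0.4979 0.6142]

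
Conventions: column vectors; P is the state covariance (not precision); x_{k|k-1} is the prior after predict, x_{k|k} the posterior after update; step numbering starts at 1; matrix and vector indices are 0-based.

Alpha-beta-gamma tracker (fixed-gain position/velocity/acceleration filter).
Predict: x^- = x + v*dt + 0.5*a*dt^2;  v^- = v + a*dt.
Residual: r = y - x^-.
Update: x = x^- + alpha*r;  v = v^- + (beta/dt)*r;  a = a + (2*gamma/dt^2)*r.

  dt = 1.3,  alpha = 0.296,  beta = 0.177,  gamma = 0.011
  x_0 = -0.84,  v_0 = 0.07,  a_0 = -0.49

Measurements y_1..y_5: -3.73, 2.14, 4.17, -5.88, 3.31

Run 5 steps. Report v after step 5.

step 1: x_pred=-1.1631  r=-2.5669  x^+=-1.9229  v^+=-0.9165  a^+=-0.5234
step 2: x_pred=-3.5566  r=5.6966  x^+=-1.8704  v^+=-0.8213  a^+=-0.4493
step 3: x_pred=-3.3178  r=7.4878  x^+=-1.1014  v^+=-0.3859  a^+=-0.3518
step 4: x_pred=-1.9003  r=-3.9797  x^+=-3.0783  v^+=-1.3851  a^+=-0.4036
step 5: x_pred=-5.2199  r=8.5299  x^+=-2.6950  v^+=-0.7483  a^+=-0.2926

v_post = -0.7483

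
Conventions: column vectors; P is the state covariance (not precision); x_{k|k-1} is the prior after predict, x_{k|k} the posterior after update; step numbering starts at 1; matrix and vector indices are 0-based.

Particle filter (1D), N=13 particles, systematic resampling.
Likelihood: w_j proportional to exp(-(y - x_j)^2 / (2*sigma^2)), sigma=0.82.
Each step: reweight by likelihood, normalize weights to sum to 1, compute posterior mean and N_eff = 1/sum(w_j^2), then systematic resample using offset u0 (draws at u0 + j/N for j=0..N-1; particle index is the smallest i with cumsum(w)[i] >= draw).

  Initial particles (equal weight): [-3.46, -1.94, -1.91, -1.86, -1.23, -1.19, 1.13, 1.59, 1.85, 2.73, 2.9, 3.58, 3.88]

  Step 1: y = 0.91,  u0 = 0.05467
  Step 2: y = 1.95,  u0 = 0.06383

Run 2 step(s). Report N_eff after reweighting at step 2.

step 1: w=[0.0000, 0.0010, 0.0011, 0.0014, 0.0137, 0.0156, 0.3994, 0.2935, 0.2146, 0.0353, 0.0218, 0.0021, 0.0006]  mean=1.4420  Neff=3.4030  idx=[6, 6, 6, 6, 6, 7, 7, 7, 7, 8, 8, 8, 10]
step 2: w=[0.0597, 0.0597, 0.0597, 0.0597, 0.0597, 0.0894, 0.0894, 0.0894, 0.0894, 0.0978, 0.0978, 0.0978, 0.0503]  mean=1.5948  Neff=12.3403  idx=[1, 2, 3, 4, 5, 6, 7, 8, 9, 10, 10, 11, 12]

N_eff = 12.3403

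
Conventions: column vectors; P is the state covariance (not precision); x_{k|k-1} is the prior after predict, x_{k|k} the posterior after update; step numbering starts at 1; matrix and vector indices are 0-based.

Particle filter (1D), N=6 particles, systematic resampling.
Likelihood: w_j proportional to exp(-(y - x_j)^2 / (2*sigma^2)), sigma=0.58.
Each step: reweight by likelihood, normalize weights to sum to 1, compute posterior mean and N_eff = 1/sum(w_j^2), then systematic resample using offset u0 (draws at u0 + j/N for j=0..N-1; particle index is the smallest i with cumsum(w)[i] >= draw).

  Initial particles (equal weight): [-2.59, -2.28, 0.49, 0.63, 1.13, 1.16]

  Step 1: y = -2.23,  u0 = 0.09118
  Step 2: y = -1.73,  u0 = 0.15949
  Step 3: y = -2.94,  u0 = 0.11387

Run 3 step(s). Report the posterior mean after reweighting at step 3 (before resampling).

step 1: w=[0.4529, 0.5471, 0.0000, 0.0000, 0.0000, 0.0000]  mean=-2.4204  Neff=1.9825  idx=[0, 0, 0, 1, 1, 1]
step 2: w=[0.1144, 0.1144, 0.1144, 0.2190, 0.2190, 0.2190]  mean=-2.3863  Neff=5.4619  idx=[1, 2, 3, 4, 5, 5]
step 3: w=[0.2217, 0.2217, 0.1392, 0.1392, 0.1392, 0.1392]  mean=-2.4174  Neff=5.6903  idx=[0, 1, 2, 3, 4, 5]

post_mean = -2.4174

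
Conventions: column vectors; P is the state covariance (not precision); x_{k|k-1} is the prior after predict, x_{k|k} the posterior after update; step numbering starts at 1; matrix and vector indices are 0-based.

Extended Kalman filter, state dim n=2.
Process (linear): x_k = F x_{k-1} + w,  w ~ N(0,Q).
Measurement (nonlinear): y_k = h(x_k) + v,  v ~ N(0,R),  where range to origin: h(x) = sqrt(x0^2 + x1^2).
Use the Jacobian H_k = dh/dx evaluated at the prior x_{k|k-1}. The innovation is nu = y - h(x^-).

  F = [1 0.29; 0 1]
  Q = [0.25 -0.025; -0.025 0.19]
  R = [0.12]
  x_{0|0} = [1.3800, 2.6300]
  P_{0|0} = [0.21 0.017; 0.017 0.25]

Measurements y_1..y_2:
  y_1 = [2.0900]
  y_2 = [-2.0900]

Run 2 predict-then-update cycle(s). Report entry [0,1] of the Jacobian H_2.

step 1: x^-=[2.1427, 2.6300]  P^-=[0.4909 0.0645; 0.0645 0.4400]  H_jac=[0.6316 0.7753]  S=[0.6435]  K=[0.5596; 0.5934]  nu=[-1.3024]  x^+=[1.4140, 1.8571]  P^+=[0.2894 -0.1492; -0.1492 0.2134]
step 2: x^-=[1.9525, 1.8571]  P^-=[0.4708 -0.1123; -0.1123 0.4034]  H_jac=[0.7246 0.6892]  S=[0.4466]  K=[0.5906; 0.4403]  nu=[-4.7847]  x^+=[-0.8731, -0.2494]  P^+=[0.3151 -0.2284; -0.2284 0.3168]

H_jac[0,1] = 0.6892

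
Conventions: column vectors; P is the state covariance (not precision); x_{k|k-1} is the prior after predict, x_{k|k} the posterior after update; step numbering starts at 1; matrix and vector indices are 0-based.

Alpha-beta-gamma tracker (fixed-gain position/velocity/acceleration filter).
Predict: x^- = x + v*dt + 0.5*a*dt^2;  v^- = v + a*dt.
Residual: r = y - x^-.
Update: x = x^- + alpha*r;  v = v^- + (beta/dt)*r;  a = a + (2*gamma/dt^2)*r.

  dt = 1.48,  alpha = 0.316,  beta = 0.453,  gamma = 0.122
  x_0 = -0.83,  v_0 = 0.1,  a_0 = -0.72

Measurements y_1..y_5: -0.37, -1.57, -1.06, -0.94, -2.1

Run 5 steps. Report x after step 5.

x_post = -2.5540

step 1: x_pred=-1.4705  r=1.1005  x^+=-1.1228  v^+=-0.6287  a^+=-0.5974
step 2: x_pred=-2.7076  r=1.1376  x^+=-2.3481  v^+=-1.1647  a^+=-0.4707
step 3: x_pred=-4.5874  r=3.5274  x^+=-3.4727  v^+=-0.7817  a^+=-0.0778
step 4: x_pred=-4.7147  r=3.7747  x^+=-3.5219  v^+=0.2586  a^+=0.3427
step 5: x_pred=-2.7638  r=0.6638  x^+=-2.5540  v^+=0.9691  a^+=0.4167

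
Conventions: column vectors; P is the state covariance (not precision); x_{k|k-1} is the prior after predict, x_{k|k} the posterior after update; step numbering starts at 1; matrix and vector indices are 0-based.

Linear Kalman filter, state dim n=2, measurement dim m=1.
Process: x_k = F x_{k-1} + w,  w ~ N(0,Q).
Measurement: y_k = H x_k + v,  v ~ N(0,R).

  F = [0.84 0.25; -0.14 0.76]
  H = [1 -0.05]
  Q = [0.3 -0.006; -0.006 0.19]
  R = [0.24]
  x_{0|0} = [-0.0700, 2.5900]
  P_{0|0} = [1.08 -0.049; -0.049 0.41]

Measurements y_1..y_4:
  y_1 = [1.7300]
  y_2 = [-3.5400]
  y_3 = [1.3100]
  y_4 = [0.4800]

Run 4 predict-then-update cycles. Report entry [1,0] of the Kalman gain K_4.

K[1,0] = 0.0911

step 1: x^-=[0.5887, 1.9782]  P^-=[1.0671 -0.0847; -0.0847 0.4584]  S=[1.3167]  K=[0.8136; -0.0817]  nu=[1.2402]  x^+=[1.5978, 1.8769]  P^+=[0.1954 0.0029; 0.0029 0.4496]
step 2: x^-=[1.8114, 1.2027]  P^-=[0.4672 0.0582; 0.0582 0.4529]  S=[0.7025]  K=[0.6609; 0.0506]  nu=[-5.2912]  x^+=[-1.6856, 0.9351]  P^+=[0.1603 0.0347; 0.0347 0.4511]
step 3: x^-=[-1.1821, 0.9467]  P^-=[0.4559 0.0818; 0.0818 0.4463]  S=[0.6888]  K=[0.6559; 0.0863]  nu=[2.5395]  x^+=[0.4835, 1.1659]  P^+=[0.1596 0.0428; 0.0428 0.4412]
step 4: x^-=[0.6976, 0.8184]  P^-=[0.4581 0.0849; 0.0849 0.4389]  S=[0.6907]  K=[0.6571; 0.0911]  nu=[-0.1767]  x^+=[0.5815, 0.8023]  P^+=[0.1599 0.0435; 0.0435 0.4331]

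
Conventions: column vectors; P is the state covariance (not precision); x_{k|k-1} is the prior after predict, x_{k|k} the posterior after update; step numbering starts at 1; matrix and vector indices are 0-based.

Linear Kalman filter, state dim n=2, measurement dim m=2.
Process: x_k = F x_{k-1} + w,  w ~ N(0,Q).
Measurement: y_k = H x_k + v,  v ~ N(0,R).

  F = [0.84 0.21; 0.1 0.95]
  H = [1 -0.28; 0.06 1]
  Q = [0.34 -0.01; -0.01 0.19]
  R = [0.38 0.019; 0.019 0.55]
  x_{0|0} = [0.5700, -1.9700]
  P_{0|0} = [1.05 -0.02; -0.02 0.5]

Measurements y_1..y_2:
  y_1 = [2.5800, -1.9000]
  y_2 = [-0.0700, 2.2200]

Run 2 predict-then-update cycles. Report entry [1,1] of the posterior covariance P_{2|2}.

step 1: x^-=[0.0651, -1.8145]  P^-=[1.0959 0.1616; 0.1616 0.6480]  S=[1.4362 0.0622; 0.0622 1.2213]  K=[0.7251 0.1492; -0.0372 0.5404]  nu=[2.0068, -0.0894]  x^+=[1.5069, -1.9375]  P^+=[0.3002 0.0778; 0.0778 0.2918]
step 2: x^-=[0.8589, -1.6899]  P^-=[0.5921 0.1372; 0.1372 0.4712]  S=[0.9322 0.0575; 0.0575 1.0398]  K=[0.5857 0.1337; -0.0229 0.4623]  nu=[-1.4021, 3.8584]  x^+=[0.5537, 0.1260]  P^+=[0.2447 0.0700; 0.0700 0.2496]

P_post[1,1] = 0.2496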